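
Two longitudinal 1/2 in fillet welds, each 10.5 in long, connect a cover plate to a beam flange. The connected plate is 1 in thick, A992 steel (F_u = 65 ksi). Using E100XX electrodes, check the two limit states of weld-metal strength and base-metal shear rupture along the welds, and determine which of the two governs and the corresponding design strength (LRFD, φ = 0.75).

φR_n ≈ 334 kips (weld metal governs)

E100XX → F_EXX = 100 ksi.
t_e = 0.707 × 0.5 = 0.3535 in; L = 21 in.
Weld metal: φR_n = 0.75 × 0.6 × 100 × 0.3535 × 21 = 334.1 kips.
Base metal (shear rupture): φR_n = 0.75 × 0.6 × 65 × 1 × 21 = 614.2 kips.
Governing: weld metal.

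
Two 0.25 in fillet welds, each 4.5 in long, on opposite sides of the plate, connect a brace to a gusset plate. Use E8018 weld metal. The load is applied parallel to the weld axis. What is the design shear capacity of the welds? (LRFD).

φR_n ≈ 57.3 kips

E80XX → F_EXX = 80 ksi.
Effective throat t_e = 0.707 × 0.25 = 0.1767 in.
Total length L = 9 in; A_we = 0.1767 × 9 = 1.591 in².
F_nw = 0.6 F_EXX = 0.6 × 80 = 48 ksi.
φR_n = 0.75 × 48 × 1.591 = 57.27 kips.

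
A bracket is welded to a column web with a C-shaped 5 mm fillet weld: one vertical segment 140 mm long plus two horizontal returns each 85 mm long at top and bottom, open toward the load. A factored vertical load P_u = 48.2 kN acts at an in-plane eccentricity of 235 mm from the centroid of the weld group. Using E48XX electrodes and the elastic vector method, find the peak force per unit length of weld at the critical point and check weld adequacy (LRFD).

f_max ≈ 922 N/mm; NOT adequate

E48XX → F_EXX = 480 MPa.
Total weld length L_w = 310 mm. Treat welds as unit-width lines.
Centroid: x̄ = 2×85×42.5 / 310 = 23.31 mm from the vertical weld.
Polar moment about centroid: J = I_x + I_y = [140³/12 + 2×85×70²] + [140×23.31² + 2(85³/12 + 85×19.19²)] = 1303000 mm³.
Direct shear f_v = P/L_w = 48.2×10³ / 310 = 155.5 N/mm (vertical).
Torsion M = P·e = 48.2×10³ × 235 = 11327000 N·mm.
Critical point at (x, y) = (61.69, 70) from centroid. f_tx = M·y/J = 608.7 N/mm; f_ty = M·x/J = 536.4 N/mm.
Resultant f_max = √[f_tx² + (f_v + f_ty)²] = √[608.7² + (155.5 + 536.4)²] = 921.5 N/mm.
Capacity per unit length: φr_n = 0.75 × 0.6 × 480 × (0.707 × 5) = 763.6 N/mm.
921.5 > 763.6 → NOT adequate.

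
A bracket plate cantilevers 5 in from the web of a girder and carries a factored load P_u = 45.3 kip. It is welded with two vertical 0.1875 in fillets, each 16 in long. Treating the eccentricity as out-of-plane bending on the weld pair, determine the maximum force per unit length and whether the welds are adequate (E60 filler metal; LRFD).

E60XX → F_EXX = 60 ksi.
L_w = 2 × 16 = 32 in; section modulus (unit throat) S = 2 × L²/6 = 85.33 in².
Direct shear f_v = P/L_w = 45.3/32 = 1.416 kip/in.
Moment M = P × e = 45.3 × 5 = 226.5 kip·in; bending f_b = M/S = 2.654 kip/in.
f_max = √(f_v² + f_b²) = √(1.416² + 2.654²) = 3.008 kip/in.
φr_n = 0.75 × 0.6 × 60 × (0.707 × 0.1875) = 3.579 kip/in → adequate.

f_max ≈ 3.01 kip/in; adequate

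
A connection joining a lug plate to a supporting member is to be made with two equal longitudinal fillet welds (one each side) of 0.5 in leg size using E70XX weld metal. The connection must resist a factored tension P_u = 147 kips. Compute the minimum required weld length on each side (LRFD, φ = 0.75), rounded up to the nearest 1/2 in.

E70XX → F_EXX = 70 ksi.
Throat t_e = 0.707 × 0.5 = 0.3535 in.
φr_n = 0.75 × 0.6 × 70 × 0.3535 = 11.14 kips/in.
L_req = P_u / φr_n = 147 / 11.14 = 13.2 in total.
Per side: 13.2 / 2 = 6.601 in.
Round up → use L = 7 in on each side.

L = 7 in on each side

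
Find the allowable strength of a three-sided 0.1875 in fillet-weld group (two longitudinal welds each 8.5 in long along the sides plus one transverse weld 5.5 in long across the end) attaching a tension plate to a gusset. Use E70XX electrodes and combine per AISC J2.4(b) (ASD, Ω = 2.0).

E70XX → F_EXX = 70 ksi.
t_e = 0.707 × 0.1875 = 0.1326 in.
R_nwl = 0.6 × 70 × 0.1326 × 17 = 94.65 kip (longitudinal, 2 welds).
R_nwt = 0.6 × 70 × 0.1326 × 5.5 = 30.62 kip (transverse, base value).
(i) R_nwl + R_nwt = 125.3 kip; (ii) 0.85 R_nwl + 1.5 R_nwt = 126.4 kip.
R_n = max = 126.4 kip [governs: (ii)]; R_n/Ω = 63.19 kip.

R_n/Ω ≈ 63.2 kip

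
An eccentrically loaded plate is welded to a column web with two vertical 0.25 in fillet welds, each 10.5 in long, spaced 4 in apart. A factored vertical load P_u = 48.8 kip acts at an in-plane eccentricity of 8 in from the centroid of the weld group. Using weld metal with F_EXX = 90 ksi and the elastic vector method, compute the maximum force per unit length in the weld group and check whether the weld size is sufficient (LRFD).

f_max ≈ 9.01 kip/in; NOT adequate

Total weld length L_w = 21 in. Treat welds as unit-width lines.
Polar moment about centroid: J = 2[d³/12 + d(b/2)²] = 2[10.5³/12 + 10.5×2²] = 276.9 in³.
Direct shear f_v = P/L_w = 48.8 / 21 = 2.324 kip/in (vertical).
Torsion M = P·e = 48.8 × 8 = 390.4 kip·in.
Critical point at (x, y) = (2, 5.25) from centroid. f_tx = M·y/J = 7.401 kip/in; f_ty = M·x/J = 2.819 kip/in.
Resultant f_max = √[f_tx² + (f_v + f_ty)²] = √[7.401² + (2.324 + 2.819)²] = 9.013 kip/in.
Capacity per unit length: φr_n = 0.75 × 0.6 × 90 × (0.707 × 0.25) = 7.158 kip/in.
9.013 > 7.158 → NOT adequate.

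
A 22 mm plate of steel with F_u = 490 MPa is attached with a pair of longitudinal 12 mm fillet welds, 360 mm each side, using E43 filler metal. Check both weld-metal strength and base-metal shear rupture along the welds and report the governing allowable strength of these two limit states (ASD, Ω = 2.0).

E43XX → F_EXX = 430 MPa.
t_e = 0.707 × 12 = 8.484 mm; L = 720 mm.
Weld metal: R_n/Ω = (1/2.0) × 0.6 × 430 × 8.484 × 720 × 10⁻³ = 788 kN.
Base metal (shear rupture): R_n/Ω = (1/2.0) × 0.6 × 490 × 22 × 720 × 10⁻³ = 2328 kN.
Governing: weld metal.

R_n/Ω ≈ 788 kN (weld metal governs)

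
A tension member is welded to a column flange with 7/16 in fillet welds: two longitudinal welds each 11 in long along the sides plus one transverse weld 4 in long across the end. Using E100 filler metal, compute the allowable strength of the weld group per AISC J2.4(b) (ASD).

E100XX → F_EXX = 100 ksi.
t_e = 0.707 × 0.4375 = 0.3093 in.
R_nwl = 0.6 × 100 × 0.3093 × 22 = 408.3 kips (longitudinal, 2 welds).
R_nwt = 0.6 × 100 × 0.3093 × 4 = 74.23 kips (transverse, base value).
(i) R_nwl + R_nwt = 482.5 kips; (ii) 0.85 R_nwl + 1.5 R_nwt = 458.4 kips.
R_n = max = 482.5 kips [governs: (i)]; R_n/Ω = 241.3 kips.

R_n/Ω ≈ 241 kips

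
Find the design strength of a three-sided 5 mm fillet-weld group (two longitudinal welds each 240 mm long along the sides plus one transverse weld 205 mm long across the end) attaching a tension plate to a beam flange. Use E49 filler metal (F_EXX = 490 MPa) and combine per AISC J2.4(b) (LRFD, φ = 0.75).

t_e = 0.707 × 5 = 3.535 mm.
R_nwl = 0.6 × 490 × 3.535 × 480 × 10⁻³ = 498.9 kN (longitudinal, 2 welds).
R_nwt = 0.6 × 490 × 3.535 × 205 × 10⁻³ = 213.1 kN (transverse, base value).
(i) R_nwl + R_nwt = 711.9 kN; (ii) 0.85 R_nwl + 1.5 R_nwt = 743.6 kN.
R_n = max = 743.6 kN [governs: (ii)]; φR_n = 557.7 kN.

φR_n ≈ 558 kN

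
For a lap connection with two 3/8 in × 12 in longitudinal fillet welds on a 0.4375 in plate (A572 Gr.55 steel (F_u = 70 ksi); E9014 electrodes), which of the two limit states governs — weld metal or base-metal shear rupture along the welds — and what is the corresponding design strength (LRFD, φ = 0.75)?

E90XX → F_EXX = 90 ksi.
t_e = 0.707 × 0.375 = 0.2651 in; L = 24 in.
Weld metal: φR_n = 0.75 × 0.6 × 90 × 0.2651 × 24 = 257.7 kip.
Base metal (shear rupture): φR_n = 0.75 × 0.6 × 70 × 0.4375 × 24 = 330.8 kip.
Governing: weld metal.

φR_n ≈ 258 kip (weld metal governs)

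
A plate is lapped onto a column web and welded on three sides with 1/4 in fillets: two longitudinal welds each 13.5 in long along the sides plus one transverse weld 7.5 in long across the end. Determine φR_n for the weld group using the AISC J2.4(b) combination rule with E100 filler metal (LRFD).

E100XX → F_EXX = 100 ksi.
t_e = 0.707 × 0.25 = 0.1767 in.
R_nwl = 0.6 × 100 × 0.1767 × 27 = 286.3 kips (longitudinal, 2 welds).
R_nwt = 0.6 × 100 × 0.1767 × 7.5 = 79.54 kips (transverse, base value).
(i) R_nwl + R_nwt = 365.9 kips; (ii) 0.85 R_nwl + 1.5 R_nwt = 362.7 kips.
R_n = max = 365.9 kips [governs: (i)]; φR_n = 274.4 kips.

φR_n ≈ 274 kips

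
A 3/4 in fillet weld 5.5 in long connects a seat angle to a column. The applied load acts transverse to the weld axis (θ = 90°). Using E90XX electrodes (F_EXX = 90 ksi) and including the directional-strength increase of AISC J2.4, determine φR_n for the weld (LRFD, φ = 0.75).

φR_n ≈ 177 kips

t_e = 0.707 × 0.75 = 0.5302 in; A_we = 0.5302 × 5.5 = 2.916 in².
Directional factor: 1.0 + 0.5 sin^1.5(90°) = 1.5.
F_nw = 0.6 × 90 × 1.5 = 81 ksi.
φR_n = 0.75 × 81 × 2.916 = 177.2 kips.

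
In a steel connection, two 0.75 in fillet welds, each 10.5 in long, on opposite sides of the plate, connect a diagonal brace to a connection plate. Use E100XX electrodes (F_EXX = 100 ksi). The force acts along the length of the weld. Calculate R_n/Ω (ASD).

R_n/Ω ≈ 334 kips

Effective throat t_e = 0.707 × 0.75 = 0.5302 in.
Total length L = 21 in; A_we = 0.5302 × 21 = 11.14 in².
F_nw = 0.6 F_EXX = 0.6 × 100 = 60 ksi.
R_n = 60 × 11.14 = 668.1 kips; R_n/Ω = 668.1/2.0 = 334.1 kips.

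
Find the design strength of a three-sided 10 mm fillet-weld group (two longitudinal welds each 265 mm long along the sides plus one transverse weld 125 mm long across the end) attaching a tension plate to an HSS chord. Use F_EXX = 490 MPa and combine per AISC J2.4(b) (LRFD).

φR_n ≈ 1020 kN

t_e = 0.707 × 10 = 7.07 mm.
R_nwl = 0.6 × 490 × 7.07 × 530 × 10⁻³ = 1102 kN (longitudinal, 2 welds).
R_nwt = 0.6 × 490 × 7.07 × 125 × 10⁻³ = 259.8 kN (transverse, base value).
(i) R_nwl + R_nwt = 1361 kN; (ii) 0.85 R_nwl + 1.5 R_nwt = 1326 kN.
R_n = max = 1361 kN [governs: (i)]; φR_n = 1021 kN.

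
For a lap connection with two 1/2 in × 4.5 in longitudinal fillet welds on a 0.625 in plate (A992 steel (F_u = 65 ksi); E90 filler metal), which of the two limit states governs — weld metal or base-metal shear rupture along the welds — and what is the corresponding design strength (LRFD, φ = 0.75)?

E90XX → F_EXX = 90 ksi.
t_e = 0.707 × 0.5 = 0.3535 in; L = 9 in.
Weld metal: φR_n = 0.75 × 0.6 × 90 × 0.3535 × 9 = 128.9 kip.
Base metal (shear rupture): φR_n = 0.75 × 0.6 × 65 × 0.625 × 9 = 164.5 kip.
Governing: weld metal.

φR_n ≈ 129 kip (weld metal governs)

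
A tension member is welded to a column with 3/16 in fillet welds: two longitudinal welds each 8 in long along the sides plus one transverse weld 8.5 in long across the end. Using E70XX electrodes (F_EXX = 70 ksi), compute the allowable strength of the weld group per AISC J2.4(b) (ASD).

R_n/Ω ≈ 73.4 kips

t_e = 0.707 × 0.1875 = 0.1326 in.
R_nwl = 0.6 × 70 × 0.1326 × 16 = 89.08 kips (longitudinal, 2 welds).
R_nwt = 0.6 × 70 × 0.1326 × 8.5 = 47.32 kips (transverse, base value).
(i) R_nwl + R_nwt = 136.4 kips; (ii) 0.85 R_nwl + 1.5 R_nwt = 146.7 kips.
R_n = max = 146.7 kips [governs: (ii)]; R_n/Ω = 73.35 kips.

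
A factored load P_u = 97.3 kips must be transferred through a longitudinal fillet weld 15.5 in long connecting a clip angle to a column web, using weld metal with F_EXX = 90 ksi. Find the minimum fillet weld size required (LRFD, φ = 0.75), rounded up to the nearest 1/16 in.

w = 1/4 in

Total weld length L = 15.5 in.
Required throat t_e = P_u / (φ × 0.6 F_EXX × L) = 97.3 / (0.75 × 0.6 × 90 × 15.5) = 0.155 in.
Required leg w = t_e / 0.707 = 0.2192 in → use 1/4 in.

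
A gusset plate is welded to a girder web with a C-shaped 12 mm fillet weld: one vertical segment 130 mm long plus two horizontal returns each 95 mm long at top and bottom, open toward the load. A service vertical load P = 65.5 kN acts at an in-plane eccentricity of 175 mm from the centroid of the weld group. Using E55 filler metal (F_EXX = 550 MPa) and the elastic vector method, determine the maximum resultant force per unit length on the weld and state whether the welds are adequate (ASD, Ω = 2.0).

f_max ≈ 977 N/mm; adequate

Total weld length L_w = 320 mm. Treat welds as unit-width lines.
Centroid: x̄ = 2×95×47.5 / 320 = 28.2 mm from the vertical weld.
Polar moment about centroid: J = I_x + I_y = [130³/12 + 2×95×65²] + [130×28.2² + 2(95³/12 + 95×19.3²)] = 1303000 mm³.
Direct shear f_v = P/L_w = 65.5×10³ / 320 = 204.7 N/mm (vertical).
Torsion M = P·e = 65.5×10³ × 175 = 11462000 N·mm.
Critical point at (x, y) = (66.8, 65) from centroid. f_tx = M·y/J = 571.9 N/mm; f_ty = M·x/J = 587.7 N/mm.
Resultant f_max = √[f_tx² + (f_v + f_ty)²] = √[571.9² + (204.7 + 587.7)²] = 977.2 N/mm.
Capacity per unit length: r_n/Ω = (1/2.0) × 0.6 × 550 × (0.707 × 12) = 1400 N/mm.
977.2 ≤ 1400 → adequate.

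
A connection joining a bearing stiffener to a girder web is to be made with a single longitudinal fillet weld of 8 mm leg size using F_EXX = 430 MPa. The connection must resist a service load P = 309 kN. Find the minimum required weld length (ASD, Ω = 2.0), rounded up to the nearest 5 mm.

Throat t_e = 0.707 × 8 = 5.656 mm.
r_n/Ω = (0.6 × 430 × 5.656) / 2.0 = 729.6 N/mm = 0.7296 kN/mm.
L_req = P / (r_n/Ω) = 309 / 0.7296 = 423.5 mm total.
Round up → use L = 425 mm.

L = 425 mm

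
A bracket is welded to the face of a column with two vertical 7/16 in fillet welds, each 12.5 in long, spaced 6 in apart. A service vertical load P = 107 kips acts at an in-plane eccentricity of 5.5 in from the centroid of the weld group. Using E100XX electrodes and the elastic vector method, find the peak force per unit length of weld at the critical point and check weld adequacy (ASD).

E100XX → F_EXX = 100 ksi.
Total weld length L_w = 25 in. Treat welds as unit-width lines.
Polar moment about centroid: J = 2[d³/12 + d(b/2)²] = 2[12.5³/12 + 12.5×3²] = 550.5 in³.
Direct shear f_v = P/L_w = 107 / 25 = 4.28 kip/in (vertical).
Torsion M = P·e = 107 × 5.5 = 588.5 kip·in.
Critical point at (x, y) = (3, 6.25) from centroid. f_tx = M·y/J = 6.681 kip/in; f_ty = M·x/J = 3.207 kip/in.
Resultant f_max = √[f_tx² + (f_v + f_ty)²] = √[6.681² + (4.28 + 3.207)²] = 10.03 kip/in.
Capacity per unit length: r_n/Ω = (1/2.0) × 0.6 × 100 × (0.707 × 0.4375) = 9.279 kip/in.
10.03 > 9.279 → NOT adequate.

f_max ≈ 10 kip/in; NOT adequate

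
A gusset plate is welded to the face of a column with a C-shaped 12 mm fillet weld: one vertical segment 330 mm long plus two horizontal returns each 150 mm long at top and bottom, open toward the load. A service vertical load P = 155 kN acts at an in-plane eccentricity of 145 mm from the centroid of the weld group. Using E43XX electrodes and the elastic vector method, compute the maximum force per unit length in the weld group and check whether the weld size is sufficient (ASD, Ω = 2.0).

f_max ≈ 537 N/mm; adequate

E43XX → F_EXX = 430 MPa.
Total weld length L_w = 630 mm. Treat welds as unit-width lines.
Centroid: x̄ = 2×150×75 / 630 = 35.71 mm from the vertical weld.
Polar moment about centroid: J = I_x + I_y = [330³/12 + 2×150×165²] + [330×35.71² + 2(150³/12 + 150×39.29²)] = 12610000 mm³.
Direct shear f_v = P/L_w = 155×10³ / 630 = 246 N/mm (vertical).
Torsion M = P·e = 155×10³ × 145 = 22475000 N·mm.
Critical point at (x, y) = (114.3, 165) from centroid. f_tx = M·y/J = 294.1 N/mm; f_ty = M·x/J = 203.7 N/mm.
Resultant f_max = √[f_tx² + (f_v + f_ty)²] = √[294.1² + (246 + 203.7)²] = 537.4 N/mm.
Capacity per unit length: r_n/Ω = (1/2.0) × 0.6 × 430 × (0.707 × 12) = 1094 N/mm.
537.4 ≤ 1094 → adequate.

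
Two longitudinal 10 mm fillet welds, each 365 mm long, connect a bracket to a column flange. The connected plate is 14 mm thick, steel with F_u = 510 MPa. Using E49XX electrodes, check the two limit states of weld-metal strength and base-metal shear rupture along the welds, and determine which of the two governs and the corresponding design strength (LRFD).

E49XX → F_EXX = 490 MPa.
t_e = 0.707 × 10 = 7.07 mm; L = 730 mm.
Weld metal: φR_n = 0.75 × 0.6 × 490 × 7.07 × 730 × 10⁻³ = 1138 kN.
Base metal (shear rupture): φR_n = 0.75 × 0.6 × 510 × 14 × 730 × 10⁻³ = 2345 kN.
Governing: weld metal.

φR_n ≈ 1140 kN (weld metal governs)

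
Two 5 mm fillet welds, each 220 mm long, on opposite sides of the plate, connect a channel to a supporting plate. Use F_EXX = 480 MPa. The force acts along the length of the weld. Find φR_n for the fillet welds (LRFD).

Effective throat t_e = 0.707 × 5 = 3.535 mm.
Total length L = 440 mm; A_we = 3.535 × 440 = 1555 mm².
F_nw = 0.6 F_EXX = 0.6 × 480 = 288 MPa.
φR_n = 0.75 × 288 × 1555 × 10⁻³ = 336 kN.

φR_n ≈ 336 kN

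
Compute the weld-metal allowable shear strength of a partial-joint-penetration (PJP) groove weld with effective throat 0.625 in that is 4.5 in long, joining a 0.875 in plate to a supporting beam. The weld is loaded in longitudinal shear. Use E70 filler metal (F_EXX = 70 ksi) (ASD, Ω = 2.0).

Effective throat (given) t_e = 0.625 in.
A_we = 0.625 × 4.5 = 2.812 in².
F_nw = 0.6 F_EXX = 42 ksi.
R_n/Ω = (42 × 2.812) / 2.0 = 59.06 kip.

R_n/Ω ≈ 59.1 kip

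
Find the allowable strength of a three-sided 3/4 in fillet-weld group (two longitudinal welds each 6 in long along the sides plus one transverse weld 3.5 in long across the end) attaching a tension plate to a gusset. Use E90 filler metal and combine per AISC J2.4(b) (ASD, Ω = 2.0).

E90XX → F_EXX = 90 ksi.
t_e = 0.707 × 0.75 = 0.5302 in.
R_nwl = 0.6 × 90 × 0.5302 × 12 = 343.6 kip (longitudinal, 2 welds).
R_nwt = 0.6 × 90 × 0.5302 × 3.5 = 100.2 kip (transverse, base value).
(i) R_nwl + R_nwt = 443.8 kip; (ii) 0.85 R_nwl + 1.5 R_nwt = 442.4 kip.
R_n = max = 443.8 kip [governs: (i)]; R_n/Ω = 221.9 kip.

R_n/Ω ≈ 222 kip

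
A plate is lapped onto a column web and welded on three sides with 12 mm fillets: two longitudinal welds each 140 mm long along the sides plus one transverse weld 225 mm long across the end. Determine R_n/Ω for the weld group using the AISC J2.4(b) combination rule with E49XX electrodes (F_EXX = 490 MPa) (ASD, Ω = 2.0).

R_n/Ω ≈ 718 kN

t_e = 0.707 × 12 = 8.484 mm.
R_nwl = 0.6 × 490 × 8.484 × 280 × 10⁻³ = 698.4 kN (longitudinal, 2 welds).
R_nwt = 0.6 × 490 × 8.484 × 225 × 10⁻³ = 561.2 kN (transverse, base value).
(i) R_nwl + R_nwt = 1260 kN; (ii) 0.85 R_nwl + 1.5 R_nwt = 1435 kN.
R_n = max = 1435 kN [governs: (ii)]; R_n/Ω = 717.7 kN.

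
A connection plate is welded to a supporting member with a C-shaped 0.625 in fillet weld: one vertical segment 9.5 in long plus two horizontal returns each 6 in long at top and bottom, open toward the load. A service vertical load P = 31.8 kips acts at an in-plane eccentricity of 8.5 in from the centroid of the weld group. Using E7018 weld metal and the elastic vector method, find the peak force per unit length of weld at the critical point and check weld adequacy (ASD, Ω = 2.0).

f_max ≈ 5.19 kip/in; adequate

E70XX → F_EXX = 70 ksi.
Total weld length L_w = 21.5 in. Treat welds as unit-width lines.
Centroid: x̄ = 2×6×3 / 21.5 = 1.674 in from the vertical weld.
Polar moment about centroid: J = I_x + I_y = [9.5³/12 + 2×6×4.75²] + [9.5×1.674² + 2(6³/12 + 6×1.326²)] = 425.9 in³.
Direct shear f_v = P/L_w = 31.8 / 21.5 = 1.479 kip/in (vertical).
Torsion M = P·e = 31.8 × 8.5 = 270.3 kip·in.
Critical point at (x, y) = (4.326, 4.75) from centroid. f_tx = M·y/J = 3.014 kip/in; f_ty = M·x/J = 2.745 kip/in.
Resultant f_max = √[f_tx² + (f_v + f_ty)²] = √[3.014² + (1.479 + 2.745)²] = 5.19 kip/in.
Capacity per unit length: r_n/Ω = (1/2.0) × 0.6 × 70 × (0.707 × 0.625) = 9.279 kip/in.
5.19 ≤ 9.279 → adequate.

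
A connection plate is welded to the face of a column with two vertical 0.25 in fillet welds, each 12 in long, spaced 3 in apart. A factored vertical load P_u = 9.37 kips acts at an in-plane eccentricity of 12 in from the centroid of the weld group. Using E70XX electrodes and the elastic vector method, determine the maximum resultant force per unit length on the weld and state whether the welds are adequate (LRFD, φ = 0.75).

E70XX → F_EXX = 70 ksi.
Total weld length L_w = 24 in. Treat welds as unit-width lines.
Polar moment about centroid: J = 2[d³/12 + d(b/2)²] = 2[12³/12 + 12×1.5²] = 342 in³.
Direct shear f_v = P/L_w = 9.37 / 24 = 0.3904 kip/in (vertical).
Torsion M = P·e = 9.37 × 12 = 112.44 kip·in.
Critical point at (x, y) = (1.5, 6) from centroid. f_tx = M·y/J = 1.973 kip/in; f_ty = M·x/J = 0.4932 kip/in.
Resultant f_max = √[f_tx² + (f_v + f_ty)²] = √[1.973² + (0.3904 + 0.4932)²] = 2.161 kip/in.
Capacity per unit length: φr_n = 0.75 × 0.6 × 70 × (0.707 × 0.25) = 5.568 kip/in.
2.161 ≤ 5.568 → adequate.

f_max ≈ 2.16 kip/in; adequate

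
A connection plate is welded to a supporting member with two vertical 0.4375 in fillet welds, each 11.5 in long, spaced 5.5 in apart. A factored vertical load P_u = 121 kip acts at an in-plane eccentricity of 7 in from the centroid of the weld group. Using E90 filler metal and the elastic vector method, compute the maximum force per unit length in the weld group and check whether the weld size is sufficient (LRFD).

f_max ≈ 15.6 kip/in; NOT adequate

E90XX → F_EXX = 90 ksi.
Total weld length L_w = 23 in. Treat welds as unit-width lines.
Polar moment about centroid: J = 2[d³/12 + d(b/2)²] = 2[11.5³/12 + 11.5×2.75²] = 427.4 in³.
Direct shear f_v = P/L_w = 121 / 23 = 5.261 kip/in (vertical).
Torsion M = P·e = 121 × 7 = 847 kip·in.
Critical point at (x, y) = (2.75, 5.75) from centroid. f_tx = M·y/J = 11.39 kip/in; f_ty = M·x/J = 5.45 kip/in.
Resultant f_max = √[f_tx² + (f_v + f_ty)²] = √[11.39² + (5.261 + 5.45)²] = 15.64 kip/in.
Capacity per unit length: φr_n = 0.75 × 0.6 × 90 × (0.707 × 0.4375) = 12.53 kip/in.
15.64 > 12.53 → NOT adequate.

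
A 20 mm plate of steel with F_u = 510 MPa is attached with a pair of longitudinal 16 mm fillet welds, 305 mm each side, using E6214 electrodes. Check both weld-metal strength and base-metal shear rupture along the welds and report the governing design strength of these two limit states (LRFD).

E62XX → F_EXX = 620 MPa.
t_e = 0.707 × 16 = 11.31 mm; L = 610 mm.
Weld metal: φR_n = 0.75 × 0.6 × 620 × 11.31 × 610 × 10⁻³ = 1925 kN.
Base metal (shear rupture): φR_n = 0.75 × 0.6 × 510 × 20 × 610 × 10⁻³ = 2800 kN.
Governing: weld metal.

φR_n ≈ 1930 kN (weld metal governs)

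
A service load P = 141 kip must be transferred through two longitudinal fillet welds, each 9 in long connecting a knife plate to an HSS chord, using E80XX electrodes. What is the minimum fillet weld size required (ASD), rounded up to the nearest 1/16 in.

w = 1/2 in

E80XX → F_EXX = 80 ksi.
Total weld length L = 18 in.
Required throat t_e = P × Ω / (0.6 F_EXX × L) = 141 × 2.0 / (0.6 × 80 × 18) = 0.3264 in.
Required leg w = t_e / 0.707 = 0.4617 in → use 1/2 in.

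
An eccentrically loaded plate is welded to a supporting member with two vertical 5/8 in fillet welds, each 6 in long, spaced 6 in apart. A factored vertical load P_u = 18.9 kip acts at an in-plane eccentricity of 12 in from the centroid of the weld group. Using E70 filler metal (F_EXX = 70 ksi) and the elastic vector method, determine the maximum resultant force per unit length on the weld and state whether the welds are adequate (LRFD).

f_max ≈ 7.88 kip/in; adequate

Total weld length L_w = 12 in. Treat welds as unit-width lines.
Polar moment about centroid: J = 2[d³/12 + d(b/2)²] = 2[6³/12 + 6×3²] = 144 in³.
Direct shear f_v = P/L_w = 18.9 / 12 = 1.575 kip/in (vertical).
Torsion M = P·e = 18.9 × 12 = 226.8 kip·in.
Critical point at (x, y) = (3, 3) from centroid. f_tx = M·y/J = 4.725 kip/in; f_ty = M·x/J = 4.725 kip/in.
Resultant f_max = √[f_tx² + (f_v + f_ty)²] = √[4.725² + (1.575 + 4.725)²] = 7.875 kip/in.
Capacity per unit length: φr_n = 0.75 × 0.6 × 70 × (0.707 × 0.625) = 13.92 kip/in.
7.875 ≤ 13.92 → adequate.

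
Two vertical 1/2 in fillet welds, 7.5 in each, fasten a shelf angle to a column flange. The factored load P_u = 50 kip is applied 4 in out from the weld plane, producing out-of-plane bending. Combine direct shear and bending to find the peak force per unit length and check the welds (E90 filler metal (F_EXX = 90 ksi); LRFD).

L_w = 2 × 7.5 = 15 in; section modulus (unit throat) S = 2 × L²/6 = 18.75 in².
Direct shear f_v = P/L_w = 50/15 = 3.333 kip/in.
Moment M = P × e = 50 × 4 = 200 kip·in; bending f_b = M/S = 10.67 kip/in.
f_max = √(f_v² + f_b²) = √(3.333² + 10.67²) = 11.18 kip/in.
φr_n = 0.75 × 0.6 × 90 × (0.707 × 0.5) = 14.32 kip/in → adequate.

f_max ≈ 11.2 kip/in; adequate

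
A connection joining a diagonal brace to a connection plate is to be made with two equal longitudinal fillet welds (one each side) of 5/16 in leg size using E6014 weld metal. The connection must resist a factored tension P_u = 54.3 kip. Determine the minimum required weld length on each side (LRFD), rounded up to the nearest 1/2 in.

E60XX → F_EXX = 60 ksi.
Throat t_e = 0.707 × 0.3125 = 0.2209 in.
φr_n = 0.75 × 0.6 × 60 × 0.2209 = 5.965 kip/in.
L_req = P_u / φr_n = 54.3 / 5.965 = 9.103 in total.
Per side: 9.103 / 2 = 4.551 in.
Round up → use L = 5 in on each side.

L = 5 in on each side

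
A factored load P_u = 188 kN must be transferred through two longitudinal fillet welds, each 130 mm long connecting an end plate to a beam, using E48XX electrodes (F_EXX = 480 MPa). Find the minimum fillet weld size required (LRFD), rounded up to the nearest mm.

w = 5 mm

Total weld length L = 260 mm.
Required throat t_e = P_u / (φ × 0.6 F_EXX × L) = 188 / (0.75 × 0.6 × 480 × 260 × 10⁻³) = 3.348 mm.
Required leg w = t_e / 0.707 = 4.735 mm → use 5 mm.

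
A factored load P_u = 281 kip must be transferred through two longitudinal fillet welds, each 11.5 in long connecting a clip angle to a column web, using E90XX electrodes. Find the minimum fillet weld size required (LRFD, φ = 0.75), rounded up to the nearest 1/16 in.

E90XX → F_EXX = 90 ksi.
Total weld length L = 23 in.
Required throat t_e = P_u / (φ × 0.6 F_EXX × L) = 281 / (0.75 × 0.6 × 90 × 23) = 0.3017 in.
Required leg w = t_e / 0.707 = 0.4267 in → use 7/16 in.

w = 7/16 in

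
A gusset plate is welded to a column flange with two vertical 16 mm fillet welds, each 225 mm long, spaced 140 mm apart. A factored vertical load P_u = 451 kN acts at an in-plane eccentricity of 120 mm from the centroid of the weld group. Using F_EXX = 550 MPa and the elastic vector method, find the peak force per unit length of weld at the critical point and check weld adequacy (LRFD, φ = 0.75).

Total weld length L_w = 450 mm. Treat welds as unit-width lines.
Polar moment about centroid: J = 2[d³/12 + d(b/2)²] = 2[225³/12 + 225×70²] = 4103000 mm³.
Direct shear f_v = P/L_w = 451×10³ / 450 = 1002 N/mm (vertical).
Torsion M = P·e = 451×10³ × 120 = 54120000 N·mm.
Critical point at (x, y) = (70, 112.5) from centroid. f_tx = M·y/J = 1484 N/mm; f_ty = M·x/J = 923.2 N/mm.
Resultant f_max = √[f_tx² + (f_v + f_ty)²] = √[1484² + (1002 + 923.2)²] = 2431 N/mm.
Capacity per unit length: φr_n = 0.75 × 0.6 × 550 × (0.707 × 16) = 2800 N/mm.
2431 ≤ 2800 → adequate.

f_max ≈ 2430 N/mm; adequate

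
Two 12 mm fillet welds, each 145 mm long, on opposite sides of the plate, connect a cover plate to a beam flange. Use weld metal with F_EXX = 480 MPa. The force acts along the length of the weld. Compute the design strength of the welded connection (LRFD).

φR_n ≈ 531 kN

Effective throat t_e = 0.707 × 12 = 8.484 mm.
Total length L = 290 mm; A_we = 8.484 × 290 = 2460 mm².
F_nw = 0.6 F_EXX = 0.6 × 480 = 288 MPa.
φR_n = 0.75 × 288 × 2460 × 10⁻³ = 531.4 kN.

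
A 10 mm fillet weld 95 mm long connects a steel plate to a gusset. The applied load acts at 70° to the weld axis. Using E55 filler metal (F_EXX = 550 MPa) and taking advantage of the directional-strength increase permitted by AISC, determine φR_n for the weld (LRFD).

φR_n ≈ 242 kN

t_e = 0.707 × 10 = 7.07 mm; A_we = 7.07 × 95 = 671.6 mm².
Directional factor: 1.0 + 0.5 sin^1.5(70°) = 1.455.
F_nw = 0.6 × 550 × 1.455 = 480.3 MPa.
φR_n = 0.75 × 480.3 × 671.6 × 10⁻³ = 241.9 kN.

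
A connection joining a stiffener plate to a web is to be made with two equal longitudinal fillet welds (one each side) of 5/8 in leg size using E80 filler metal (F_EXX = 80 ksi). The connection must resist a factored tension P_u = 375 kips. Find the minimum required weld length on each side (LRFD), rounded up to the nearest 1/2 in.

Throat t_e = 0.707 × 0.625 = 0.4419 in.
φr_n = 0.75 × 0.6 × 80 × 0.4419 = 15.91 kips/in.
L_req = P_u / φr_n = 375 / 15.91 = 23.57 in total.
Per side: 23.57 / 2 = 11.79 in.
Round up → use L = 12 in on each side.

L = 12 in on each side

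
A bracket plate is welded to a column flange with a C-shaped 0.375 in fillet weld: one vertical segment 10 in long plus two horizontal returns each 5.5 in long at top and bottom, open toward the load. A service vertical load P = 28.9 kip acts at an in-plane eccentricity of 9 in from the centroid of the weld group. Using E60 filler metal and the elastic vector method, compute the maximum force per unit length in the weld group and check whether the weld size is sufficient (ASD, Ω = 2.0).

f_max ≈ 4.92 kip/in; NOT adequate

E60XX → F_EXX = 60 ksi.
Total weld length L_w = 21 in. Treat welds as unit-width lines.
Centroid: x̄ = 2×5.5×2.75 / 21 = 1.44 in from the vertical weld.
Polar moment about centroid: J = I_x + I_y = [10³/12 + 2×5.5×5²] + [10×1.44² + 2(5.5³/12 + 5.5×1.31²)] = 425.7 in³.
Direct shear f_v = P/L_w = 28.9 / 21 = 1.376 kip/in (vertical).
Torsion M = P·e = 28.9 × 9 = 260.1 kip·in.
Critical point at (x, y) = (4.06, 5) from centroid. f_tx = M·y/J = 3.055 kip/in; f_ty = M·x/J = 2.48 kip/in.
Resultant f_max = √[f_tx² + (f_v + f_ty)²] = √[3.055² + (1.376 + 2.48)²] = 4.92 kip/in.
Capacity per unit length: r_n/Ω = (1/2.0) × 0.6 × 60 × (0.707 × 0.375) = 4.772 kip/in.
4.92 > 4.772 → NOT adequate.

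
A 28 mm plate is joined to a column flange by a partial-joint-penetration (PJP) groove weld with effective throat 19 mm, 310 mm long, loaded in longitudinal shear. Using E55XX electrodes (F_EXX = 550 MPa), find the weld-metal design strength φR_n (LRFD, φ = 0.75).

Effective throat (given) t_e = 19 mm.
A_we = 19 × 310 = 5890 mm².
F_nw = 0.6 F_EXX = 330 MPa.
φR_n = 0.75 × 330 × 5890 × 10⁻³ = 1458 kN.

φR_n ≈ 1460 kN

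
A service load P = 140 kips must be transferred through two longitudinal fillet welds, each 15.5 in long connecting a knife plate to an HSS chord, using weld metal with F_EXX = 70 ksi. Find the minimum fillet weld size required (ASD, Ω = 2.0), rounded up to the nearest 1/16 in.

Total weld length L = 31 in.
Required throat t_e = P × Ω / (0.6 F_EXX × L) = 140 × 2.0 / (0.6 × 70 × 31) = 0.2151 in.
Required leg w = t_e / 0.707 = 0.3042 in → use 5/16 in.

w = 5/16 in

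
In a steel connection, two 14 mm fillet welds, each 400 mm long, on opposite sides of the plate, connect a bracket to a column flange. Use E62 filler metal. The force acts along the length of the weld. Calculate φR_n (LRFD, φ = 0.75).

E62XX → F_EXX = 620 MPa.
Effective throat t_e = 0.707 × 14 = 9.898 mm.
Total length L = 800 mm; A_we = 9.898 × 800 = 7918 mm².
F_nw = 0.6 F_EXX = 0.6 × 620 = 372 MPa.
φR_n = 0.75 × 372 × 7918 × 10⁻³ = 2209 kN.

φR_n ≈ 2210 kN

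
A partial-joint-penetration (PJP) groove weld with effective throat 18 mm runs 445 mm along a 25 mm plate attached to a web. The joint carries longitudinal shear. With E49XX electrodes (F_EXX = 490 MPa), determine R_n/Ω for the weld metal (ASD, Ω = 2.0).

Effective throat (given) t_e = 18 mm.
A_we = 18 × 445 = 8010 mm².
F_nw = 0.6 F_EXX = 294 MPa.
R_n/Ω = (294 × 8010) / 2.0 × 10⁻³ = 1177 kN.

R_n/Ω ≈ 1180 kN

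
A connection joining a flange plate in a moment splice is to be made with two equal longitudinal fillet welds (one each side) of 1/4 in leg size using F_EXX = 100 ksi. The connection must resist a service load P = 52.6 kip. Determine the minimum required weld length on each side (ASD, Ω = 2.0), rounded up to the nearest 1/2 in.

L = 5 in on each side

Throat t_e = 0.707 × 0.25 = 0.1767 in.
r_n/Ω = (0.6 × 100 × 0.1767) / 2.0 = 5.302 kip/in.
L_req = P / (r_n/Ω) = 52.6 / 5.302 = 9.92 in total.
Per side: 9.92 / 2 = 4.96 in.
Round up → use L = 5 in on each side.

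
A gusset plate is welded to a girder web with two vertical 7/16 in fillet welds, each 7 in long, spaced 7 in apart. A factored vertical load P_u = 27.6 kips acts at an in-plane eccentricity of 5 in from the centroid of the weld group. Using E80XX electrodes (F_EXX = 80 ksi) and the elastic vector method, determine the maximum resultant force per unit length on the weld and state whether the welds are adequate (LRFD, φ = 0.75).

Total weld length L_w = 14 in. Treat welds as unit-width lines.
Polar moment about centroid: J = 2[d³/12 + d(b/2)²] = 2[7³/12 + 7×3.5²] = 228.7 in³.
Direct shear f_v = P/L_w = 27.6 / 14 = 1.971 kip/in (vertical).
Torsion M = P·e = 27.6 × 5 = 138 kip·in.
Critical point at (x, y) = (3.5, 3.5) from centroid. f_tx = M·y/J = 2.112 kip/in; f_ty = M·x/J = 2.112 kip/in.
Resultant f_max = √[f_tx² + (f_v + f_ty)²] = √[2.112² + (1.971 + 2.112)²] = 4.598 kip/in.
Capacity per unit length: φr_n = 0.75 × 0.6 × 80 × (0.707 × 0.4375) = 11.14 kip/in.
4.598 ≤ 11.14 → adequate.

f_max ≈ 4.6 kip/in; adequate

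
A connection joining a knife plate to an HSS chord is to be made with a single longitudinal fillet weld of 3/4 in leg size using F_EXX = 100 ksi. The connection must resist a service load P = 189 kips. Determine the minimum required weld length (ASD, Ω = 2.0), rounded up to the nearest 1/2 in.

L = 12 in

Throat t_e = 0.707 × 0.75 = 0.5302 in.
r_n/Ω = (0.6 × 100 × 0.5302) / 2.0 = 15.91 kip/in.
L_req = P / (r_n/Ω) = 189 / 15.91 = 11.88 in total.
Round up → use L = 12 in.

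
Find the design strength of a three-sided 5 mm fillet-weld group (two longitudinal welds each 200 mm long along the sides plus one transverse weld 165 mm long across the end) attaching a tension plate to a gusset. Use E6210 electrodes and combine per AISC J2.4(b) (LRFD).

φR_n ≈ 579 kN

E62XX → F_EXX = 620 MPa.
t_e = 0.707 × 5 = 3.535 mm.
R_nwl = 0.6 × 620 × 3.535 × 400 × 10⁻³ = 526 kN (longitudinal, 2 welds).
R_nwt = 0.6 × 620 × 3.535 × 165 × 10⁻³ = 217 kN (transverse, base value).
(i) R_nwl + R_nwt = 743 kN; (ii) 0.85 R_nwl + 1.5 R_nwt = 772.6 kN.
R_n = max = 772.6 kN [governs: (ii)]; φR_n = 579.4 kN.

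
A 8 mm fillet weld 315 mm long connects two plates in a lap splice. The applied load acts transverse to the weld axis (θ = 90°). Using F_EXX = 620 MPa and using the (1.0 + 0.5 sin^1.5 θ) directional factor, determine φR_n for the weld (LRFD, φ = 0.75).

φR_n ≈ 746 kN

t_e = 0.707 × 8 = 5.656 mm; A_we = 5.656 × 315 = 1782 mm².
Directional factor: 1.0 + 0.5 sin^1.5(90°) = 1.5.
F_nw = 0.6 × 620 × 1.5 = 558 MPa.
φR_n = 0.75 × 558 × 1782 × 10⁻³ = 745.6 kN.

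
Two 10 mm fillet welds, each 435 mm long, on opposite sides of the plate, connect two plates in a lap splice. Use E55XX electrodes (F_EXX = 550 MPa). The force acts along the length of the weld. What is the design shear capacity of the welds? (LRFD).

φR_n ≈ 1520 kN

Effective throat t_e = 0.707 × 10 = 7.07 mm.
Total length L = 870 mm; A_we = 7.07 × 870 = 6151 mm².
F_nw = 0.6 F_EXX = 0.6 × 550 = 330 MPa.
φR_n = 0.75 × 330 × 6151 × 10⁻³ = 1522 kN.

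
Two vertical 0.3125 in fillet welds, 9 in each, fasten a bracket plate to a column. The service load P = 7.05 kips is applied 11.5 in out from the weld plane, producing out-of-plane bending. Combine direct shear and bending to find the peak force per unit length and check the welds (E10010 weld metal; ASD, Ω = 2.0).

f_max ≈ 3.03 kip/in; adequate

E100XX → F_EXX = 100 ksi.
L_w = 2 × 9 = 18 in; section modulus (unit throat) S = 2 × L²/6 = 27 in².
Direct shear f_v = P/L_w = 7.05/18 = 0.3917 kip/in.
Moment M = P × e = 7.05 × 11.5 = 81.075 kip·in; bending f_b = M/S = 3.003 kip/in.
f_max = √(f_v² + f_b²) = √(0.3917² + 3.003²) = 3.028 kip/in.
r_n/Ω = (1/2.0) × 0.6 × 100 × (0.707 × 0.3125) = 6.628 kip/in → adequate.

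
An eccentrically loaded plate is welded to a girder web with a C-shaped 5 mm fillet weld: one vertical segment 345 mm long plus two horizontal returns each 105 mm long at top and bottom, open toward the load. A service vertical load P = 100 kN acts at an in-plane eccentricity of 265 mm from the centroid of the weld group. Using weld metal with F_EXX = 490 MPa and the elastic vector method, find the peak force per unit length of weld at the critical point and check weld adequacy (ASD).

Total weld length L_w = 555 mm. Treat welds as unit-width lines.
Centroid: x̄ = 2×105×52.5 / 555 = 19.86 mm from the vertical weld.
Polar moment about centroid: J = I_x + I_y = [345³/12 + 2×105×172.5²] + [345×19.86² + 2(105³/12 + 105×32.64²)] = 10220000 mm³.
Direct shear f_v = P/L_w = 100×10³ / 555 = 180.2 N/mm (vertical).
Torsion M = P·e = 100×10³ × 265 = 26500000 N·mm.
Critical point at (x, y) = (85.14, 172.5) from centroid. f_tx = M·y/J = 447.1 N/mm; f_ty = M·x/J = 220.7 N/mm.
Resultant f_max = √[f_tx² + (f_v + f_ty)²] = √[447.1² + (180.2 + 220.7)²] = 600.5 N/mm.
Capacity per unit length: r_n/Ω = (1/2.0) × 0.6 × 490 × (0.707 × 5) = 519.6 N/mm.
600.5 > 519.6 → NOT adequate.

f_max ≈ 601 N/mm; NOT adequate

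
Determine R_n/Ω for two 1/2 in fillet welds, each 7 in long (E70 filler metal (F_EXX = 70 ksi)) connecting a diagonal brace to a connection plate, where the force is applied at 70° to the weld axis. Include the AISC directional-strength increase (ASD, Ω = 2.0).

R_n/Ω ≈ 151 kips

t_e = 0.707 × 0.5 = 0.3535 in; A_we = 0.3535 × 14 = 4.949 in².
Directional factor: 1.0 + 0.5 sin^1.5(70°) = 1.455.
F_nw = 0.6 × 70 × 1.455 = 61.13 ksi.
R_n/Ω = (61.13 × 4.949) / 2.0 = 151.3 kips.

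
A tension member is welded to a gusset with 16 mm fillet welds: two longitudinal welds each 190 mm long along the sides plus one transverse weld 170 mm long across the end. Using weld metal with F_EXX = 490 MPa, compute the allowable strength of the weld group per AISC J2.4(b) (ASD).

R_n/Ω ≈ 961 kN

t_e = 0.707 × 16 = 11.31 mm.
R_nwl = 0.6 × 490 × 11.31 × 380 × 10⁻³ = 1264 kN (longitudinal, 2 welds).
R_nwt = 0.6 × 490 × 11.31 × 170 × 10⁻³ = 565.4 kN (transverse, base value).
(i) R_nwl + R_nwt = 1829 kN; (ii) 0.85 R_nwl + 1.5 R_nwt = 1922 kN.
R_n = max = 1922 kN [governs: (ii)]; R_n/Ω = 961.1 kN.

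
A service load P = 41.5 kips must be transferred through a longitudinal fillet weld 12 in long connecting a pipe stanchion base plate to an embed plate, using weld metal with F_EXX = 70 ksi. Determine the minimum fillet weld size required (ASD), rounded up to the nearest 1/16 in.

w = 1/4 in

Total weld length L = 12 in.
Required throat t_e = P × Ω / (0.6 F_EXX × L) = 41.5 × 2.0 / (0.6 × 70 × 12) = 0.1647 in.
Required leg w = t_e / 0.707 = 0.2329 in → use 1/4 in.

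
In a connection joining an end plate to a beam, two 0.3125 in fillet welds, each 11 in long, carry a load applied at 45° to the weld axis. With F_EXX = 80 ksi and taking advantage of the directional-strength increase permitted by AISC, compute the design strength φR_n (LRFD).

t_e = 0.707 × 0.3125 = 0.2209 in; A_we = 0.2209 × 22 = 4.861 in².
Directional factor: 1.0 + 0.5 sin^1.5(45°) = 1.297.
F_nw = 0.6 × 80 × 1.297 = 62.27 ksi.
φR_n = 0.75 × 62.27 × 4.861 = 227 kip.

φR_n ≈ 227 kip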